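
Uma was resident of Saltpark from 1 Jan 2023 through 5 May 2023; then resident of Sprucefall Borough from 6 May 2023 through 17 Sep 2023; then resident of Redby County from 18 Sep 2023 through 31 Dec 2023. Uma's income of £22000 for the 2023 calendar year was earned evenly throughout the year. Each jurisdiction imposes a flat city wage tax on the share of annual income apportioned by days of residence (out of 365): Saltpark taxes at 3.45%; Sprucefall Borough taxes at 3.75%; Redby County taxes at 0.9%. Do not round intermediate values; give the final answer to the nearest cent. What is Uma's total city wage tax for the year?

£622.03

Saltpark, 1 Jan – 5 May 2023: 125 days → £22000 × 3.45% × 125/365 = £259.9315
Sprucefall Borough, 6 May – 17 Sep 2023: 135 days → £22000 × 3.75% × 135/365 = £305.1370
Redby County, 18 Sep – 31 Dec 2023: 105 days → £22000 × 0.9% × 105/365 = £56.9589
Total = £622.0274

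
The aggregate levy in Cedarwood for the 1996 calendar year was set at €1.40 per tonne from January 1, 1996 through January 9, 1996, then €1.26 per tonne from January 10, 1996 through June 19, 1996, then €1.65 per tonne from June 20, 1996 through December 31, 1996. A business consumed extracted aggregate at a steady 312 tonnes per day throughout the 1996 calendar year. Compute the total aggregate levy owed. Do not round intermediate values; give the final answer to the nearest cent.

€168002.64

January 1 – January 9, 1996: 9 days × 312 tonnes/day = 2,808 tonnes at €1.40/tonne → €3931.20
January 10 – June 19, 1996: 162 days × 312 tonnes/day = 50,544 tonnes at €1.26/tonne → €63685.44
June 20 – December 31, 1996: 195 days × 312 tonnes/day = 60,840 tonnes at €1.65/tonne → €100386.00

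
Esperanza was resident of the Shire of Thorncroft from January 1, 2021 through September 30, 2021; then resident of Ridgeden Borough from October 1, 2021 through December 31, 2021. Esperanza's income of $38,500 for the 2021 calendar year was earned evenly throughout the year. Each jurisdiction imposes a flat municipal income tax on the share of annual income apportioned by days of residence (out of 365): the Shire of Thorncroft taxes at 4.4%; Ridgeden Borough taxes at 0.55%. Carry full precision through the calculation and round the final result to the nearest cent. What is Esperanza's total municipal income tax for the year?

$1,320.39

The Shire of Thorncroft, January 1 – September 30, 2021: 273 days → $38,500 × 4.4% × 273/365 = $1,267.0192
Ridgeden Borough, October 1 – December 31, 2021: 92 days → $38,500 × 0.55% × 92/365 = $53.3726
Total = $1,320.3918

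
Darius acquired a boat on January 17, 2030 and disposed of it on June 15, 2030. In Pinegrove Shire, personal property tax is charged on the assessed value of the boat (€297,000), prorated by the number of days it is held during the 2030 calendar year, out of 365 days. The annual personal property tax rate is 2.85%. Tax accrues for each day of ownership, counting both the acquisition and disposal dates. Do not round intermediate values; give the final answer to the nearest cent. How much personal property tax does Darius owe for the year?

€3,478.56

Days held (January 17 – June 15, 2030): 150 out of 365
Tax = €297,000 × 2.85% × 150/365 = €3,478.5616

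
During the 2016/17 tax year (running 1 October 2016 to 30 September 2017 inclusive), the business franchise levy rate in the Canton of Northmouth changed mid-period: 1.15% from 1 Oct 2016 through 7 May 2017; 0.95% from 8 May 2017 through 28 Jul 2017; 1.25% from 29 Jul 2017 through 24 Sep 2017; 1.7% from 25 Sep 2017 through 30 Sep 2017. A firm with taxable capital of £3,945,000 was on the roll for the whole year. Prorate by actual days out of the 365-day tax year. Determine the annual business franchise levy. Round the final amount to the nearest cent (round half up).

1 Oct 2016 – 7 May 2017: 219 days at 1.15% → £3,945,000 × 1.15% × 219/365 = £27,220.5000
8 May – 28 Jul 2017: 82 days at 0.95% → £3,945,000 × 0.95% × 82/365 = £8,419.6027
29 Jul – 24 Sep 2017: 58 days at 1.25% → £3,945,000 × 1.25% × 58/365 = £7,835.9589
25 Sep – 30 Sep 2017: 6 days at 1.7% → £3,945,000 × 1.7% × 6/365 = £1,102.4384
Total = £44,578.5000

£44,578.50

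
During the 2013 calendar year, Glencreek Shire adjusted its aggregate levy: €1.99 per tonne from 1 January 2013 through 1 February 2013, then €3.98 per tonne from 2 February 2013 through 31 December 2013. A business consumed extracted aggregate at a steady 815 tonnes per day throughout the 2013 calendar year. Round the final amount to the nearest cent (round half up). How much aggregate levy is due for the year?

1 January – 1 February 2013: 32 days × 815 tonnes/day = 26,080 tonnes at €1.99/tonne → €51,899.20
2 February – 31 December 2013: 333 days × 815 tonnes/day = 271,395 tonnes at €3.98/tonne → €1,080,152.10

€1,132,051.30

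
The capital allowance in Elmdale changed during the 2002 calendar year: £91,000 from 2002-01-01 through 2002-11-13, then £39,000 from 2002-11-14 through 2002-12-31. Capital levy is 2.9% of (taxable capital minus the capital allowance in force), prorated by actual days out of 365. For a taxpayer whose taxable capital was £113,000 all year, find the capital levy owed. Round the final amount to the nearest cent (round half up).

2002-01-01 to 2002-11-13: 317 days, exemption £91,000 → (£113,000 − £91,000) × 2.9% × 317/365 = £554.0986
2002-11-14 to 2002-12-31: 48 days, exemption £39,000 → (£113,000 − £39,000) × 2.9% × 48/365 = £282.2137
Total = £836.3123

£836.31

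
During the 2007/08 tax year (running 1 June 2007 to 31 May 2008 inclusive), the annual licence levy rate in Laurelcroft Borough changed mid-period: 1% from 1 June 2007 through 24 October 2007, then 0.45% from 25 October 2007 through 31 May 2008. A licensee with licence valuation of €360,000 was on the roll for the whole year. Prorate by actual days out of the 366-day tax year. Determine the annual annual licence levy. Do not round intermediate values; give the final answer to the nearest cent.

€2,409.84

1 June – 24 October 2007: 146 days at 1% → €360,000 × 1% × 146/366 = €1,436.0656
25 October 2007 – 31 May 2008: 220 days at 0.45% → €360,000 × 0.45% × 220/366 = €973.7705
Total = €2,409.8361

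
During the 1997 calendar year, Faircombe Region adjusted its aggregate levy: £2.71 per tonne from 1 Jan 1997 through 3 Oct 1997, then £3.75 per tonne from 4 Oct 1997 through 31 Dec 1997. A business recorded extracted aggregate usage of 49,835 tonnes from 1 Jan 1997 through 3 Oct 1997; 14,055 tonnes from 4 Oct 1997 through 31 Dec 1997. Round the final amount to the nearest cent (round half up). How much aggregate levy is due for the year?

£187,759.10

1 Jan – 3 Oct 1997: 49,835 tonnes at £2.71/tonne → £135,052.85
4 Oct – 31 Dec 1997: 14,055 tonnes at £3.75/tonne → £52,706.25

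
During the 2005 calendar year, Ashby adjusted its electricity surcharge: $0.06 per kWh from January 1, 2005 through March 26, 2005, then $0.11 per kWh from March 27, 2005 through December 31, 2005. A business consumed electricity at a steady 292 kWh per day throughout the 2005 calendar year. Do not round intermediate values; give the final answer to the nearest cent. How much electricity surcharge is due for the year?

$10,482.80

January 1 – March 26, 2005: 85 days × 292 kWh/day = 24,820 kWh at $0.06/kWh → $1,489.20
March 27 – December 31, 2005: 280 days × 292 kWh/day = 81,760 kWh at $0.11/kWh → $8,993.60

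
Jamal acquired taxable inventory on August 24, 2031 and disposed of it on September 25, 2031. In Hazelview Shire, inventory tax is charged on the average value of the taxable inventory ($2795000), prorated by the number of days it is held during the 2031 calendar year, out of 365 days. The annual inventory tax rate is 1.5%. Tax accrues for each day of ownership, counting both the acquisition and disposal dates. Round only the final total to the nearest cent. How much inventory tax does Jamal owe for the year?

Days held (August 24 – September 25, 2031): 33 out of 365
Tax = $2795000 × 1.5% × 33/365 = $3790.4795

$3790.48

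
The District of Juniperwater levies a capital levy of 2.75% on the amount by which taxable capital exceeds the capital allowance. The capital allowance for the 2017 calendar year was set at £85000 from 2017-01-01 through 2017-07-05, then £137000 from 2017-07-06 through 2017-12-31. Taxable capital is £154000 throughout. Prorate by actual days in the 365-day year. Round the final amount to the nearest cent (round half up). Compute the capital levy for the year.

£1196.21

2017-01-01 to 2017-07-05: 186 days, exemption £85000 → (£154000 − £85000) × 2.75% × 186/365 = £966.9452
2017-07-06 to 2017-12-31: 179 days, exemption £137000 → (£154000 − £137000) × 2.75% × 179/365 = £229.2671
Total = £1196.2123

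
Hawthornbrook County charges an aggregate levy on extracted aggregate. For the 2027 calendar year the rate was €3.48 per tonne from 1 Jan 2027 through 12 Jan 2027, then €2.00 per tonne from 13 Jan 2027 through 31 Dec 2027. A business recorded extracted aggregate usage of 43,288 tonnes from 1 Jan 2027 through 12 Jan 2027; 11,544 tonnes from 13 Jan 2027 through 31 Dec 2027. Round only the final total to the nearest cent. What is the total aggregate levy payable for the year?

€173730.24

1 Jan – 12 Jan 2027: 43,288 tonnes at €3.48/tonne → €150642.24
13 Jan – 31 Dec 2027: 11,544 tonnes at €2.00/tonne → €23088.00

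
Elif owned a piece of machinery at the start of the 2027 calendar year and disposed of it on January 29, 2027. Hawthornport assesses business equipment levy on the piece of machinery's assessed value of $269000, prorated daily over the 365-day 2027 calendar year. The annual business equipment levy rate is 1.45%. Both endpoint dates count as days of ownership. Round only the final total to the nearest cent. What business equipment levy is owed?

Days held (January 1 – January 29, 2027): 29 out of 365
Tax = $269000 × 1.45% × 29/365 = $309.9027

$309.90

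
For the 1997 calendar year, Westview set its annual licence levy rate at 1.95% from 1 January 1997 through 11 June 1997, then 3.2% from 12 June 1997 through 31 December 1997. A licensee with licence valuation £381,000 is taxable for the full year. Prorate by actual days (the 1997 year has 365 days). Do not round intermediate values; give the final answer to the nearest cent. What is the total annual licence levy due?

1 January – 11 June 1997: 162 days at 1.95% → £381,000 × 1.95% × 162/365 = £3,297.4767
12 June – 31 December 1997: 203 days at 3.2% → £381,000 × 3.2% × 203/365 = £6,780.7562
Total = £10,078.2329

£10,078.23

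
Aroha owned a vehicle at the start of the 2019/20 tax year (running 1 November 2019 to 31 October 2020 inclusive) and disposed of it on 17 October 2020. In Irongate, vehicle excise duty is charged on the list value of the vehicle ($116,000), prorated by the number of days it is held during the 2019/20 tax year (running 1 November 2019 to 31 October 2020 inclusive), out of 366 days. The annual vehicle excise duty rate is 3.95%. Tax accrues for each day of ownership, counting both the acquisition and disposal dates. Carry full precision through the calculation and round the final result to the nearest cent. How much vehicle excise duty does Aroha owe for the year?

$4,406.73

Days held (1 November 2019 – 17 October 2020): 352 out of 366
Tax = $116,000 × 3.95% × 352/366 = $4,406.7322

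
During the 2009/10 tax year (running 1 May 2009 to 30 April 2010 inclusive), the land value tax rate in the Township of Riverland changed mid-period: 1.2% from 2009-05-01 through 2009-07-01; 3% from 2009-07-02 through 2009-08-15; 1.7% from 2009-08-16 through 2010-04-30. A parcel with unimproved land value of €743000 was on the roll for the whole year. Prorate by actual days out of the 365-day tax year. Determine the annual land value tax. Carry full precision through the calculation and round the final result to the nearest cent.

2009-05-01 to 2009-07-01: 62 days at 1.2% → €743000 × 1.2% × 62/365 = €1514.4986
2009-07-02 to 2009-08-15: 45 days at 3% → €743000 × 3% × 45/365 = €2748.0822
2009-08-16 to 2010-04-30: 258 days at 1.7% → €743000 × 1.7% × 258/365 = €8928.2137
Total = €13190.7945

€13190.79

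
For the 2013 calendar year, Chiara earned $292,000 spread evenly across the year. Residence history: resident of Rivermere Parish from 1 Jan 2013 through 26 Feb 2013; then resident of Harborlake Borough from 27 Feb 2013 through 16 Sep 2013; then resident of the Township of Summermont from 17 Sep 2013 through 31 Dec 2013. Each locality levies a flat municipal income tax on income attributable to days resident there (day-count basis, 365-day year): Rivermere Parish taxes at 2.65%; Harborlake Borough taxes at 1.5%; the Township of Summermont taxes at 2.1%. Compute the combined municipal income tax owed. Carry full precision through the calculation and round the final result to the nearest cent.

Rivermere Parish, 1 Jan – 26 Feb 2013: 57 days → $292,000 × 2.65% × 57/365 = $1,208.4000
Harborlake Borough, 27 Feb – 16 Sep 2013: 202 days → $292,000 × 1.5% × 202/365 = $2,424.0000
The Township of Summermont, 17 Sep – 31 Dec 2013: 106 days → $292,000 × 2.1% × 106/365 = $1,780.8000
Total = $5,413.2000

$5,413.20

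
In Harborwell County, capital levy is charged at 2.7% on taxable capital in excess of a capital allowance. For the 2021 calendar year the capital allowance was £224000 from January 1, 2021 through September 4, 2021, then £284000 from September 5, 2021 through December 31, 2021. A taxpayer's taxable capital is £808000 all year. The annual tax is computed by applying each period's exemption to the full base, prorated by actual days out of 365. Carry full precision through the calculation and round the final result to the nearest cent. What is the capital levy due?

£15244.27

January 1 – September 4, 2021: 247 days, exemption £224000 → (£808000 − £224000) × 2.7% × 247/365 = £10670.4000
September 5 – December 31, 2021: 118 days, exemption £284000 → (£808000 − £284000) × 2.7% × 118/365 = £4573.8740
Total = £15244.2740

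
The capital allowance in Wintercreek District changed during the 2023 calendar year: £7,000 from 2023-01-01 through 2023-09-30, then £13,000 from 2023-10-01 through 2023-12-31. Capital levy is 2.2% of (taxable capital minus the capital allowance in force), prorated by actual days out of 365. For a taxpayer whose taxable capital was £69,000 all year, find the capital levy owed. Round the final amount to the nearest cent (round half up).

£1,330.73

2023-01-01 to 2023-09-30: 273 days, exemption £7,000 → (£69,000 − £7,000) × 2.2% × 273/365 = £1,020.1973
2023-10-01 to 2023-12-31: 92 days, exemption £13,000 → (£69,000 − £13,000) × 2.2% × 92/365 = £310.5315
Total = £1,330.7288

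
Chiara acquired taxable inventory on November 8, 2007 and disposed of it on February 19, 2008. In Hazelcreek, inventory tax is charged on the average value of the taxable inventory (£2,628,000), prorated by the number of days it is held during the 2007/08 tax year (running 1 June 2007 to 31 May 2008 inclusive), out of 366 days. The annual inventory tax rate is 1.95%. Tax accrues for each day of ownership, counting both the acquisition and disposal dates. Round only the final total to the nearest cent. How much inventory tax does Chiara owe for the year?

£14,561.70

Days held (November 8, 2007 – February 19, 2008): 104 out of 366
Tax = £2,628,000 × 1.95% × 104/366 = £14,561.7049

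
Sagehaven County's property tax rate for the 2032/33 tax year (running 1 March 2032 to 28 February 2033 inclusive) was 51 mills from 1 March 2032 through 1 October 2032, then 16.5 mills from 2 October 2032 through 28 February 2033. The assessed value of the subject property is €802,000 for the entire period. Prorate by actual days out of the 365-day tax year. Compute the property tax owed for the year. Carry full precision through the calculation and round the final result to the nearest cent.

1 March – 1 October 2032: 215 days at 51 mills → €802,000 × 5.1% × 215/365 = €24,092.9589
2 October 2032 – 28 February 2033: 150 days at 16.5 mills → €802,000 × 1.65% × 150/365 = €5,438.2192
Total = €29,531.1781

€29,531.18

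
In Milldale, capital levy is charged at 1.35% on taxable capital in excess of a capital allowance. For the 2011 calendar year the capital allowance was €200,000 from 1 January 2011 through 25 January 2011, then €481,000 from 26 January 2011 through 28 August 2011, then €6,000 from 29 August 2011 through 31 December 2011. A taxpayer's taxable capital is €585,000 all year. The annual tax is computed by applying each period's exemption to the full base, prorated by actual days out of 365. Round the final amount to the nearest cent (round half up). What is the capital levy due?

1 January – 25 January 2011: 25 days, exemption €200,000 → (€585,000 − €200,000) × 1.35% × 25/365 = €355.9932
26 January – 28 August 2011: 215 days, exemption €481,000 → (€585,000 − €481,000) × 1.35% × 215/365 = €827.0137
29 August – 31 December 2011: 125 days, exemption €6,000 → (€585,000 − €6,000) × 1.35% × 125/365 = €2,676.8836
Total = €3,859.8904

€3,859.89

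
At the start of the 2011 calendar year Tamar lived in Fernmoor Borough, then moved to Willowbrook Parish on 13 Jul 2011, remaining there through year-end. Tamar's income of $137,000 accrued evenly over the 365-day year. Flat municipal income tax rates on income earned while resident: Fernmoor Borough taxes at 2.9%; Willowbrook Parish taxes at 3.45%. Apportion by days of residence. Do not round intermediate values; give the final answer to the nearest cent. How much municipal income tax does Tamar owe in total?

$4,328.07

Fernmoor Borough, 1 Jan – 12 Jul 2011: 193 days → $137,000 × 2.9% × 193/365 = $2,100.7918
Willowbrook Parish, 13 Jul – 31 Dec 2011: 172 days → $137,000 × 3.45% × 172/365 = $2,227.2822
Total = $4,328.0740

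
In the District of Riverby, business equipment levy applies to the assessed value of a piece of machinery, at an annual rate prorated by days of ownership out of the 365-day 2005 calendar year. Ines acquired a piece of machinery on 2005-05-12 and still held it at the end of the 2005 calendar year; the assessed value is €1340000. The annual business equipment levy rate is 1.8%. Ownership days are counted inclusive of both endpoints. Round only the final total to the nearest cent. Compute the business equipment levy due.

€15463.23

Days held (2005-05-12 to 2005-12-31): 234 out of 365
Tax = €1340000 × 1.8% × 234/365 = €15463.2329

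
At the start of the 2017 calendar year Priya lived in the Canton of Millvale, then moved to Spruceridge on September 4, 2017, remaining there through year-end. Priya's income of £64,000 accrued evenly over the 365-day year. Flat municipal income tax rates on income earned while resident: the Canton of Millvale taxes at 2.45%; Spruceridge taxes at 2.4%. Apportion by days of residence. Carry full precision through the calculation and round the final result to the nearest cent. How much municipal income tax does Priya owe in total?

The Canton of Millvale, January 1 – September 3, 2017: 246 days → £64,000 × 2.45% × 246/365 = £1,056.7890
Spruceridge, September 4 – December 31, 2017: 119 days → £64,000 × 2.4% × 119/365 = £500.7781
Total = £1,557.5671

£1,557.57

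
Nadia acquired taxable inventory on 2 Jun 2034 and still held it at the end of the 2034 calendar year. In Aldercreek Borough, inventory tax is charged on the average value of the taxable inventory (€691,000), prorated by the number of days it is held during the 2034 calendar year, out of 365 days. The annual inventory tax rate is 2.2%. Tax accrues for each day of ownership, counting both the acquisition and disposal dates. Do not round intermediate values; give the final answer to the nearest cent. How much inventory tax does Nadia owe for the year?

Days held (2 Jun – 31 Dec 2034): 213 out of 365
Tax = €691,000 × 2.2% × 213/365 = €8,871.3041

€8,871.30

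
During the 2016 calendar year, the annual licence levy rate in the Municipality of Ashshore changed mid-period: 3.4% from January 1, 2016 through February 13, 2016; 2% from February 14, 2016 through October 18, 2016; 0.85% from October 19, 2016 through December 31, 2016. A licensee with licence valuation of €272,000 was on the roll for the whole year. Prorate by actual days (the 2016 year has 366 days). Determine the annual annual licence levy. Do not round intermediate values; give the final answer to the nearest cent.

January 1 – February 13, 2016: 44 days at 3.4% → €272,000 × 3.4% × 44/366 = €1,111.7814
February 14 – October 18, 2016: 248 days at 2% → €272,000 × 2% × 248/366 = €3,686.1202
October 19 – December 31, 2016: 74 days at 0.85% → €272,000 × 0.85% × 74/366 = €467.4536
Total = €5,265.3552

€5,265.36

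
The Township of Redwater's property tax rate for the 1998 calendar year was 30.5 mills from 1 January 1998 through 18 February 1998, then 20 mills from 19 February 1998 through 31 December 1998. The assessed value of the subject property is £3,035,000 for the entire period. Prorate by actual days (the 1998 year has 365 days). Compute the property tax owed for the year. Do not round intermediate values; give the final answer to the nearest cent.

1 January – 18 February 1998: 49 days at 30.5 mills → £3,035,000 × 3.05% × 49/365 = £12,426.8699
19 February – 31 December 1998: 316 days at 20 mills → £3,035,000 × 2% × 316/365 = £52,551.2329
Total = £64,978.1027

£64,978.10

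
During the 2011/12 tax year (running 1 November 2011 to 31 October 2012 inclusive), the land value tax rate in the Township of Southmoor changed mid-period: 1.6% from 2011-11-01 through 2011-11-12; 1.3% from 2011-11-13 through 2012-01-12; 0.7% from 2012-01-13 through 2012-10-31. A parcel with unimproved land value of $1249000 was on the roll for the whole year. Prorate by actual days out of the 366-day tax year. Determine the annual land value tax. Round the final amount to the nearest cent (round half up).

$10360.56

2011-11-01 to 2011-11-12: 12 days at 1.6% → $1249000 × 1.6% × 12/366 = $655.2131
2011-11-13 to 2012-01-12: 61 days at 1.3% → $1249000 × 1.3% × 61/366 = $2706.1667
2012-01-13 to 2012-10-31: 293 days at 0.7% → $1249000 × 0.7% × 293/366 = $6999.1776
Total = $10360.5574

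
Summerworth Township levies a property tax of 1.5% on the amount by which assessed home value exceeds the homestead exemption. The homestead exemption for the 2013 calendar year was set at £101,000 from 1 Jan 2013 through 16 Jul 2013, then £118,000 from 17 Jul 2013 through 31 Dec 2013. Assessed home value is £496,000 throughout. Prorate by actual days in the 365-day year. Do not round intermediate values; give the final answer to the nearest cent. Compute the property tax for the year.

£5,807.63

1 Jan – 16 Jul 2013: 197 days, exemption £101,000 → (£496,000 − £101,000) × 1.5% × 197/365 = £3,197.8767
17 Jul – 31 Dec 2013: 168 days, exemption £118,000 → (£496,000 − £118,000) × 1.5% × 168/365 = £2,609.7534
Total = £5,807.6301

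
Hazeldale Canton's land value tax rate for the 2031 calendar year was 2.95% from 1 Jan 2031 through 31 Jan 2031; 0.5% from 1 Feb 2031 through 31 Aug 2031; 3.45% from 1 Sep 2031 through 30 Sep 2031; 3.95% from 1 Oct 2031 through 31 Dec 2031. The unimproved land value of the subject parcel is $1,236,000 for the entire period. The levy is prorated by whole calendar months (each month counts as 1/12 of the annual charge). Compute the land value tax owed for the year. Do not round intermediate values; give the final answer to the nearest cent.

$22,402.50

1 Jan – 31 Jan 2031: 1 month at 2.95% → $1,236,000 × 2.95% × 1/12 = $3,038.5000
1 Feb – 31 Aug 2031: 7 months at 0.5% → $1,236,000 × 0.5% × 7/12 = $3,605.0000
1 Sep – 30 Sep 2031: 1 month at 3.45% → $1,236,000 × 3.45% × 1/12 = $3,553.5000
1 Oct – 31 Dec 2031: 3 months at 3.95% → $1,236,000 × 3.95% × 3/12 = $12,205.5000
Total = $22,402.5000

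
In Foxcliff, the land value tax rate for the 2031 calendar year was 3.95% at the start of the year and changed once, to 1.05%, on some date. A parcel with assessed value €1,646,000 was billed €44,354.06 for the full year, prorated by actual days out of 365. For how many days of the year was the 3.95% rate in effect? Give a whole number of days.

Let d = days at the first rate; then 365 − d days at the second rate.
€1,646,000 × [3.95%·d + 1.05%·(365−d)] / 365 = €44,354.06
Solving gives d = 207, so the new rate took effect on July 27, 2031.

207 days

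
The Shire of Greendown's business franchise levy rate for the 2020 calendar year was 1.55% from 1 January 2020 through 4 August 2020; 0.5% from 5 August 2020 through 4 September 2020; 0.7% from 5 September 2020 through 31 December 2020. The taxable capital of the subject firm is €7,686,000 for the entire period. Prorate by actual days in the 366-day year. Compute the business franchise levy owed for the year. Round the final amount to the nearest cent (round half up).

€91,234.50

1 January – 4 August 2020: 217 days at 1.55% → €7,686,000 × 1.55% × 217/366 = €70,633.5000
5 August – 4 September 2020: 31 days at 0.5% → €7,686,000 × 0.5% × 31/366 = €3,255.0000
5 September – 31 December 2020: 118 days at 0.7% → €7,686,000 × 0.7% × 118/366 = €17,346.0000
Total = €91,234.5000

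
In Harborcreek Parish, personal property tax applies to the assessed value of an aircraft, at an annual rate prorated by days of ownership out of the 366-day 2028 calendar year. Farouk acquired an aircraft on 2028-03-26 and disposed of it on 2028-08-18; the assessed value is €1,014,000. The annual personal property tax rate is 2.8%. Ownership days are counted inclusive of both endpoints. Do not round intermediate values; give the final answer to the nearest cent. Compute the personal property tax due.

€11,325.77

Days held (2028-03-26 to 2028-08-18): 146 out of 366
Tax = €1,014,000 × 2.8% × 146/366 = €11,325.7705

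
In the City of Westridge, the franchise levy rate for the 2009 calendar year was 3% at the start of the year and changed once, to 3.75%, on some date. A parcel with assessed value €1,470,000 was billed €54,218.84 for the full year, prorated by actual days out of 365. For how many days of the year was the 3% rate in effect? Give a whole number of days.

Let d = days at the first rate; then 365 − d days at the second rate.
€1,470,000 × [3%·d + 3.75%·(365−d)] / 365 = €54,218.84
Solving gives d = 30, so the new rate took effect on 31 Jan 2009.

30 days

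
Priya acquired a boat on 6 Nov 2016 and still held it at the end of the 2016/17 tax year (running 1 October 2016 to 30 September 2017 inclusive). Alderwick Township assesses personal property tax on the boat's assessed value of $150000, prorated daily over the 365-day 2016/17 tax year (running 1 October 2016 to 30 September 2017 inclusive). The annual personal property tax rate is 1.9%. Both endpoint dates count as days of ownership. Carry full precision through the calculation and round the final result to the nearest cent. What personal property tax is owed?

$2568.90

Days held (6 Nov 2016 – 30 Sep 2017): 329 out of 365
Tax = $150000 × 1.9% × 329/365 = $2568.9041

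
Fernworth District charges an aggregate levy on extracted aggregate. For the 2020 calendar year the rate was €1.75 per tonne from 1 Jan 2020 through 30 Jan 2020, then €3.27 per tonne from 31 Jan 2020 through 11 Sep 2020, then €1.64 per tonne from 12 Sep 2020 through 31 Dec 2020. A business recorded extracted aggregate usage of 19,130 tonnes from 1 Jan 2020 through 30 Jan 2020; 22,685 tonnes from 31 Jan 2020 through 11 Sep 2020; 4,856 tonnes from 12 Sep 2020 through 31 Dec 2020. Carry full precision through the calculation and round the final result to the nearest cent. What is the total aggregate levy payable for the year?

1 Jan – 30 Jan 2020: 19,130 tonnes at €1.75/tonne → €33,477.50
31 Jan – 11 Sep 2020: 22,685 tonnes at €3.27/tonne → €74,179.95
12 Sep – 31 Dec 2020: 4,856 tonnes at €1.64/tonne → €7,963.84

€115,621.29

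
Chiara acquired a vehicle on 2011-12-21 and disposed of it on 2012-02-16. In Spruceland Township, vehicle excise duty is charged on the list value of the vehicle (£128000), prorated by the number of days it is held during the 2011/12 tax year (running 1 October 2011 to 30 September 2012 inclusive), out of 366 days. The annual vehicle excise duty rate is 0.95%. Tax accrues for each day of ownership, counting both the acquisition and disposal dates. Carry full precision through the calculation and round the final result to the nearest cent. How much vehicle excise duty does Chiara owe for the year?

£192.70

Days held (2011-12-21 to 2012-02-16): 58 out of 366
Tax = £128000 × 0.95% × 58/366 = £192.6995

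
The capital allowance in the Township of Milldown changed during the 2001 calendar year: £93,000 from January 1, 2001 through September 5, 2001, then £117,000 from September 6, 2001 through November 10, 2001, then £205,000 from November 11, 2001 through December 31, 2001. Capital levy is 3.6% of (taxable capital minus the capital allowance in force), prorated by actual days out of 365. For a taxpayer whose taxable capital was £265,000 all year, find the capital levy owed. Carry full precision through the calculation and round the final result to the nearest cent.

£5,472.39

January 1 – September 5, 2001: 248 days, exemption £93,000 → (£265,000 − £93,000) × 3.6% × 248/365 = £4,207.1671
September 6 – November 10, 2001: 66 days, exemption £117,000 → (£265,000 − £117,000) × 3.6% × 66/365 = £963.4192
November 11 – December 31, 2001: 51 days, exemption £205,000 → (£265,000 − £205,000) × 3.6% × 51/365 = £301.8082
Total = £5,472.3945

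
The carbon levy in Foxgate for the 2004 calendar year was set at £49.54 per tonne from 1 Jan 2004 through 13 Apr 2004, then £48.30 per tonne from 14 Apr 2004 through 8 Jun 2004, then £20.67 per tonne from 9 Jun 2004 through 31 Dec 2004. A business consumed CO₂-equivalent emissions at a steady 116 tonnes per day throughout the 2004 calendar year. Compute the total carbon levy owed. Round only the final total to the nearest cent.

£1,405,337.68

1 Jan – 13 Apr 2004: 104 days × 116 tonnes/day = 12,064 tonnes at £49.54/tonne → £597,650.56
14 Apr – 8 Jun 2004: 56 days × 116 tonnes/day = 6,496 tonnes at £48.30/tonne → £313,756.80
9 Jun – 31 Dec 2004: 206 days × 116 tonnes/day = 23,896 tonnes at £20.67/tonne → £493,930.32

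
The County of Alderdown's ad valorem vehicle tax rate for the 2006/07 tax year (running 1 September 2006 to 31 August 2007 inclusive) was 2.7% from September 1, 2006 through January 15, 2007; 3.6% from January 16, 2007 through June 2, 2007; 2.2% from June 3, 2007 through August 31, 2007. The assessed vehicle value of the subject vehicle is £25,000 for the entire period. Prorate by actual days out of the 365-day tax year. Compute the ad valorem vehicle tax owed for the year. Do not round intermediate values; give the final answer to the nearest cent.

September 1, 2006 – January 15, 2007: 137 days at 2.7% → £25,000 × 2.7% × 137/365 = £253.3562
January 16 – June 2, 2007: 138 days at 3.6% → £25,000 × 3.6% × 138/365 = £340.2740
June 3 – August 31, 2007: 90 days at 2.2% → £25,000 × 2.2% × 90/365 = £135.6164
Total = £729.2466

£729.25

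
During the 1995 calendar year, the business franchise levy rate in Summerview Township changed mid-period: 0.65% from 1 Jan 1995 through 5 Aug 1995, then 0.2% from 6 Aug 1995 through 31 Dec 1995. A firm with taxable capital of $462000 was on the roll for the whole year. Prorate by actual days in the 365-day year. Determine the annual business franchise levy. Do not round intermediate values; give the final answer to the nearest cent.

$2160.01

1 Jan – 5 Aug 1995: 217 days at 0.65% → $462000 × 0.65% × 217/365 = $1785.3452
6 Aug – 31 Dec 1995: 148 days at 0.2% → $462000 × 0.2% × 148/365 = $374.6630
Total = $2160.0082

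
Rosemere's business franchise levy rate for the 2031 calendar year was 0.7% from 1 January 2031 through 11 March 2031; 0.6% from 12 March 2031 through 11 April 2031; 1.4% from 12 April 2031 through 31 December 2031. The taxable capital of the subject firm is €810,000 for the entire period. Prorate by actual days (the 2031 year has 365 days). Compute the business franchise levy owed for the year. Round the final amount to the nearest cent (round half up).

€9,702.25

1 January – 11 March 2031: 70 days at 0.7% → €810,000 × 0.7% × 70/365 = €1,087.3973
12 March – 11 April 2031: 31 days at 0.6% → €810,000 × 0.6% × 31/365 = €412.7671
12 April – 31 December 2031: 264 days at 1.4% → €810,000 × 1.4% × 264/365 = €8,202.0822
Total = €9,702.2466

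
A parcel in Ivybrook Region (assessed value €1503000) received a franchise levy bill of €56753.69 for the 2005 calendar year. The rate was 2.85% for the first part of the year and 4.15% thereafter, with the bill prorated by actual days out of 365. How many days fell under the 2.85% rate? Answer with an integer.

105 days

Let d = days at the first rate; then 365 − d days at the second rate.
€1503000 × [2.85%·d + 4.15%·(365−d)] / 365 = €56753.69
Solving gives d = 105, so the new rate took effect on 16 Apr 2005.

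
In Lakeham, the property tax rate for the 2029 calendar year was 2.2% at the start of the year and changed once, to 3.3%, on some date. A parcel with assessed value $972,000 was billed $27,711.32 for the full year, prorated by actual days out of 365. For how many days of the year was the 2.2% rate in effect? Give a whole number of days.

149 days

Let d = days at the first rate; then 365 − d days at the second rate.
$972,000 × [2.2%·d + 3.3%·(365−d)] / 365 = $27,711.32
Solving gives d = 149, so the new rate took effect on May 30, 2029.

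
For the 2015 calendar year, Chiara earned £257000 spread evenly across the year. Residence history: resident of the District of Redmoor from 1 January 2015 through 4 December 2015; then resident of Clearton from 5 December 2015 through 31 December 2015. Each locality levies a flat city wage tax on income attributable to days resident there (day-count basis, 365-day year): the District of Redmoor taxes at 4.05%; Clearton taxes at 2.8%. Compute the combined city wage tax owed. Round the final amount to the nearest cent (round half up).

The District of Redmoor, 1 January – 4 December 2015: 338 days → £257000 × 4.05% × 338/365 = £9638.5562
Clearton, 5 December – 31 December 2015: 27 days → £257000 × 2.8% × 27/365 = £532.3068
Total = £10170.8630

£10170.86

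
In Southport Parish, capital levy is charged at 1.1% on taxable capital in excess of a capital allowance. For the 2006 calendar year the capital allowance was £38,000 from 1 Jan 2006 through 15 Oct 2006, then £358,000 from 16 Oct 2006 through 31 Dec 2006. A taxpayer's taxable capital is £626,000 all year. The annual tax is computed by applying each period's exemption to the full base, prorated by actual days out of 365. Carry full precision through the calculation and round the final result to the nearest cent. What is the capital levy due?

£5,725.42

1 Jan – 15 Oct 2006: 288 days, exemption £38,000 → (£626,000 − £38,000) × 1.1% × 288/365 = £5,103.5178
16 Oct – 31 Dec 2006: 77 days, exemption £358,000 → (£626,000 − £358,000) × 1.1% × 77/365 = £621.9068
Total = £5,725.4247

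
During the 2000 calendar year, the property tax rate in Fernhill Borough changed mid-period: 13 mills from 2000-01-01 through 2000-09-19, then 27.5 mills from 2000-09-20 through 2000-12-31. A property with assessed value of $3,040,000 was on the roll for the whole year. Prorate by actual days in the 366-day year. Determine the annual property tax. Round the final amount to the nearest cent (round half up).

2000-01-01 to 2000-09-19: 263 days at 13 mills → $3,040,000 × 1.3% × 263/366 = $28,398.2514
2000-09-20 to 2000-12-31: 103 days at 27.5 mills → $3,040,000 × 2.75% × 103/366 = $23,526.7760
Total = $51,925.0273

$51,925.03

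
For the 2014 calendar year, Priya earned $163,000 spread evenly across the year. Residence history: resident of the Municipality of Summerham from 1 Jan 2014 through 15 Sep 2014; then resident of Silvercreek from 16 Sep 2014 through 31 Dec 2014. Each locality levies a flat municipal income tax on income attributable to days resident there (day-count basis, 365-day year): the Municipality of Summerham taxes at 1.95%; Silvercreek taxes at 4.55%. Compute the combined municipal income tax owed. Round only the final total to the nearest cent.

$4,420.87

The Municipality of Summerham, 1 Jan – 15 Sep 2014: 258 days → $163,000 × 1.95% × 258/365 = $2,246.7205
Silvercreek, 16 Sep – 31 Dec 2014: 107 days → $163,000 × 4.55% × 107/365 = $2,174.1521
Total = $4,420.8726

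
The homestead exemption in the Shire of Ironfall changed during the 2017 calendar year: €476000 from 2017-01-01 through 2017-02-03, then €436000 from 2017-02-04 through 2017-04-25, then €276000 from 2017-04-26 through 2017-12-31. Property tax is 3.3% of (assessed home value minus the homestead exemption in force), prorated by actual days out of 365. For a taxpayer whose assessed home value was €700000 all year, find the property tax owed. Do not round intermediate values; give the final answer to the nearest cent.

€12205.48

2017-01-01 to 2017-02-03: 34 days, exemption €476000 → (€700000 − €476000) × 3.3% × 34/365 = €688.5699
2017-02-04 to 2017-04-25: 81 days, exemption €436000 → (€700000 − €436000) × 3.3% × 81/365 = €1933.3479
2017-04-26 to 2017-12-31: 250 days, exemption €276000 → (€700000 − €276000) × 3.3% × 250/365 = €9583.5616
Total = €12205.4795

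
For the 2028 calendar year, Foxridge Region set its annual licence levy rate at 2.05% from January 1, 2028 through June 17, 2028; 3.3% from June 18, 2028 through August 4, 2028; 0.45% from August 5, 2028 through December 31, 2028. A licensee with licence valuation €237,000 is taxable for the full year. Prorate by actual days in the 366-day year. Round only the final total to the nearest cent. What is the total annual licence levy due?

January 1 – June 17, 2028: 169 days at 2.05% → €237,000 × 2.05% × 169/366 = €2,243.4057
June 18 – August 4, 2028: 48 days at 3.3% → €237,000 × 3.3% × 48/366 = €1,025.7049
August 5 – December 31, 2028: 149 days at 0.45% → €237,000 × 0.45% × 149/366 = €434.1762
Total = €3,703.2869

€3,703.29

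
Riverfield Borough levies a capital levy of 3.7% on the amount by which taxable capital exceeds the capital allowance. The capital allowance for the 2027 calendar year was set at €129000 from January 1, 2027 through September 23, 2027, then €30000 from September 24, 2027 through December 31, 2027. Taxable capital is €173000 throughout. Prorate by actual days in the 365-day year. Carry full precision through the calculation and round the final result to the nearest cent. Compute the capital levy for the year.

January 1 – September 23, 2027: 266 days, exemption €129000 → (€173000 − €129000) × 3.7% × 266/365 = €1186.4329
September 24 – December 31, 2027: 99 days, exemption €30000 → (€173000 − €30000) × 3.7% × 99/365 = €1435.0932
Total = €2621.5260

€2621.53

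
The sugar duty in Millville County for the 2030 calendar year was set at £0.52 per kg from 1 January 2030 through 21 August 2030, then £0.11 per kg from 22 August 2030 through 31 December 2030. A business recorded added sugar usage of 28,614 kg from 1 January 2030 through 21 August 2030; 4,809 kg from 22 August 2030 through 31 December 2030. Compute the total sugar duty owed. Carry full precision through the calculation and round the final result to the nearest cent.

1 January – 21 August 2030: 28,614 kg at £0.52/kg → £14,879.28
22 August – 31 December 2030: 4,809 kg at £0.11/kg → £528.99

£15,408.27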